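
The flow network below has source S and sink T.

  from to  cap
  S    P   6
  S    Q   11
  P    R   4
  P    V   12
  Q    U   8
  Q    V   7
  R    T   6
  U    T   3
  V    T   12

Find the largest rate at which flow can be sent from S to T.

16

Augment S→P→R→T: bottleneck 4, flow now 4.
Augment S→P→V→T: bottleneck 2, flow now 6.
Augment S→Q→U→T: bottleneck 3, flow now 9.
Augment S→Q→V→T: bottleneck 7, flow now 16.
No augmenting path remains; maximum flow = 16.
In the residual graph, reachable from S: {S, Q, U}.
Min-cut edges: S→P (6), Q→V (7), U→T (3); capacity 6 + 7 + 3 = 16.
This cut is saturated, so no flow can exceed 16.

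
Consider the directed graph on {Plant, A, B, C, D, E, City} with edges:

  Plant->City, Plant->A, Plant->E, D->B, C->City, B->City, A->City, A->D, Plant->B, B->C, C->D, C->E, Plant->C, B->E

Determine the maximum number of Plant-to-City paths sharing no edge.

4

Assign every edge capacity 1; by Menger, the answer equals the max flow.
Path Plant→City (+1); total 1.
Path Plant→A→City (+1); total 2.
Path Plant→B→City (+1); total 3.
Path Plant→C→City (+1); total 4.
No residual Plant→City path; max flow = 4.
Certifying cut of size 4: {Plant→A, Plant→B, Plant→C, Plant→City}.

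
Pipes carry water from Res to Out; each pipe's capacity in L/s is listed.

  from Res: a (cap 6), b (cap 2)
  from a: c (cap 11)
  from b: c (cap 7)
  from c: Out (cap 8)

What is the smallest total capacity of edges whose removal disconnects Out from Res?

8

Augment Res→a→c→Out: bottleneck 6, flow now 6.
Augment Res→b→c→Out: bottleneck 2, flow now 8.
No augmenting path remains; maximum flow = 8.
By max-flow min-cut, the minimum cut capacity equals the max flow.
In the residual graph, reachable from Res: {Res}.
Min-cut edges: Res→a (6), Res→b (2); capacity 6 + 2 = 8.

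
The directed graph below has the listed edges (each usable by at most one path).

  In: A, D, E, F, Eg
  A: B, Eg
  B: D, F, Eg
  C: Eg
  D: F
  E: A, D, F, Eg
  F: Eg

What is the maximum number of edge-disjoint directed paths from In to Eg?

4

Assign every edge capacity 1; by Menger, the answer equals the max flow.
Path In→Eg (+1); total 1.
Path In→A→Eg (+1); total 2.
Path In→E→Eg (+1); total 3.
Path In→F→Eg (+1); total 4.
No residual In→Eg path; max flow = 4.
Certifying cut of size 4: {F→Eg, In→A, In→E, In→Eg}.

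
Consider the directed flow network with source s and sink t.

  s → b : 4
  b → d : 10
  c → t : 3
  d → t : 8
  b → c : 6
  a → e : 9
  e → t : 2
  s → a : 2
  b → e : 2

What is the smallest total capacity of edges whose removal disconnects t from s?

6

Augment s→a→e→t: bottleneck 2, flow now 2.
Augment s→b→c→t: bottleneck 3, flow now 5.
Augment s→b→d→t: bottleneck 1, flow now 6.
No augmenting path remains; maximum flow = 6.
By max-flow min-cut, the minimum cut capacity equals the max flow.
In the residual graph, reachable from s: {s}.
Min-cut edges: s→a (2), s→b (4); capacity 2 + 4 = 6.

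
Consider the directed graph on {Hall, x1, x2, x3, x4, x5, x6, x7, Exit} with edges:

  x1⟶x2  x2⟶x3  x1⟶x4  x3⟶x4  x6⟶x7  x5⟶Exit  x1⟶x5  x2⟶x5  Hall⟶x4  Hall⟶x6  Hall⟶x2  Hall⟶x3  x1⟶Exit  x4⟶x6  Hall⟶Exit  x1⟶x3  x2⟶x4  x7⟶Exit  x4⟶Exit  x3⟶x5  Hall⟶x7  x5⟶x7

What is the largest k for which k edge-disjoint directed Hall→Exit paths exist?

4

Assign every edge capacity 1; by Menger, the answer equals the max flow.
Path Hall→Exit (+1); total 1.
Path Hall→x4→Exit (+1); total 2.
Path Hall→x7→Exit (+1); total 3.
Path Hall→x2→x5→Exit (+1); total 4.
No residual Hall→Exit path; max flow = 4.
Certifying cut of size 4: {Hall→Exit, x4→Exit, x5→Exit, x7→Exit}.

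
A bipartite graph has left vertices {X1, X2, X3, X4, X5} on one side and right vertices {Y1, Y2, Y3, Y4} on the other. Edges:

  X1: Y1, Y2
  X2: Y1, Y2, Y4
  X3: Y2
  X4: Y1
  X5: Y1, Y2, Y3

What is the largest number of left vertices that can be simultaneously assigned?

Unit-capacity flow: source→left, listed edges, right→sink; max matching = max flow.
Augmenting path X1→Y1 (+1); matched 1.
Augmenting path X2→Y2 (+1); matched 2.
Augmenting path X5→Y3 (+1); matched 3.
Augmenting path X3→Y2→X2→Y4 (+1); matched 4.
No augmenting path remains; maximum matching = 4.
König certificate: {X2, X5, Y1, Y2} is a vertex cover of size 4 (every listed pair touches it), so no matching can be larger.

4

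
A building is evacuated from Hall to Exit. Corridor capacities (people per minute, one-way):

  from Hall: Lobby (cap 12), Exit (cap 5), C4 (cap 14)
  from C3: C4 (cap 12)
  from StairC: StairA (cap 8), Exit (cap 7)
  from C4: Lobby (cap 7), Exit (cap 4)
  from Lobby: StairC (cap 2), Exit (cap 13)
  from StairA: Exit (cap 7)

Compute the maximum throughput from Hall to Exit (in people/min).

24

Augment Hall→Exit: bottleneck 5, flow now 5.
Augment Hall→C4→Exit: bottleneck 4, flow now 9.
Augment Hall→Lobby→Exit: bottleneck 12, flow now 21.
Augment Hall→C4→Lobby→Exit: bottleneck 1, flow now 22.
Augment Hall→C4→Lobby→StairC→Exit: bottleneck 2, flow now 24.
No augmenting path remains; maximum flow = 24.
In the residual graph, reachable from Hall: {Hall, C4, Lobby}.
Min-cut edges: Hall→Exit (5), C4→Exit (4), Lobby→StairC (2), Lobby→Exit (13); capacity 5 + 4 + 2 + 13 = 24.
This cut is saturated, so no flow can exceed 24.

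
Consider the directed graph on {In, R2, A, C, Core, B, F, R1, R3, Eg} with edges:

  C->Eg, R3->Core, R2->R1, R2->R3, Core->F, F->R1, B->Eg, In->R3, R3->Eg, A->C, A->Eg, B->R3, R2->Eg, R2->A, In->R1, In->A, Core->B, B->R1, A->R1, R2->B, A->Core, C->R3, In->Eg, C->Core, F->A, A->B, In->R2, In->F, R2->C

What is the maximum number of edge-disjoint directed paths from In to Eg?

5

Assign every edge capacity 1; by Menger, the answer equals the max flow.
Path In→Eg (+1); total 1.
Path In→R2→Eg (+1); total 2.
Path In→A→Eg (+1); total 3.
Path In→R3→Eg (+1); total 4.
Path In→F→A→C→Eg (+1); total 5.
No residual In→Eg path; max flow = 5.
Certifying cut of size 5: {In→A, In→Eg, In→F, In→R2, In→R3}.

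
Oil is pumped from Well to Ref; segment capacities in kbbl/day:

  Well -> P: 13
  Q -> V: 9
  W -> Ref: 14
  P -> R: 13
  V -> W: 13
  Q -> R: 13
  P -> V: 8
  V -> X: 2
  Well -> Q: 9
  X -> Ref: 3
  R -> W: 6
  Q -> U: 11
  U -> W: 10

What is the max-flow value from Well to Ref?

16

Augment Well→P→R→W→Ref: bottleneck 6, flow now 6.
Augment Well→P→V→W→Ref: bottleneck 7, flow now 13.
Augment Well→Q→U→W→Ref: bottleneck 1, flow now 14.
Augment Well→Q→V→X→Ref: bottleneck 2, flow now 16.
No augmenting path remains; maximum flow = 16.
In the residual graph, reachable from Well: {Well, P, Q, R, U, V, W}.
Min-cut edges: V→X (2), W→Ref (14); capacity 2 + 14 = 16.
This cut is saturated, so no flow can exceed 16.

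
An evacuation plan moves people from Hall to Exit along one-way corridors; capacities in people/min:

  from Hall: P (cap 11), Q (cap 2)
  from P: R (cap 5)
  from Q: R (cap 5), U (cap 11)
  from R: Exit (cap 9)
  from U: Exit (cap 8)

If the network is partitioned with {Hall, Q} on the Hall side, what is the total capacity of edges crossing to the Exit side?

Edges leaving {Hall, Q}: Hall→P (11), Q→R (5), Q→U (11).
Cut capacity = 11 + 5 + 11 = 27.

27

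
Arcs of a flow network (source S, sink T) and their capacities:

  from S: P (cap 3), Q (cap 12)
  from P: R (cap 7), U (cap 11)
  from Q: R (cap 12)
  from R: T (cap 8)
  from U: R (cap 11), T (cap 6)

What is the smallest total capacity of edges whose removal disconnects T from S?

Augment S→P→R→T: bottleneck 3, flow now 3.
Augment S→Q→R→T: bottleneck 5, flow now 8.
Augment S→Q→R→P→U→T: bottleneck 3, flow now 11. (uses reverse residual edge)
No augmenting path remains; maximum flow = 11.
By max-flow min-cut, the minimum cut capacity equals the max flow.
In the residual graph, reachable from S: {S, Q, R}.
Min-cut edges: S→P (3), R→T (8); capacity 3 + 8 = 11.

11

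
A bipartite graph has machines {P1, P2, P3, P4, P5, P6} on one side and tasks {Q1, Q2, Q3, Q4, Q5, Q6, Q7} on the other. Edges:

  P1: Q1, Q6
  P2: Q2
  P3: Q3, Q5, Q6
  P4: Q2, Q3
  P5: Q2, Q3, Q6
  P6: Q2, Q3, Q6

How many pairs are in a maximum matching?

Unit-capacity flow: source→left, listed edges, right→sink; max matching = max flow.
Augmenting path P1→Q1 (+1); matched 1.
Augmenting path P2→Q2 (+1); matched 2.
Augmenting path P3→Q3 (+1); matched 3.
Augmenting path P5→Q6 (+1); matched 4.
Augmenting path P4→Q3→P3→Q5 (+1); matched 5.
No augmenting path remains; maximum matching = 5.
König certificate: {P1, P3, Q2, Q3, Q6} is a vertex cover of size 5 (every listed pair touches it), so no matching can be larger.

5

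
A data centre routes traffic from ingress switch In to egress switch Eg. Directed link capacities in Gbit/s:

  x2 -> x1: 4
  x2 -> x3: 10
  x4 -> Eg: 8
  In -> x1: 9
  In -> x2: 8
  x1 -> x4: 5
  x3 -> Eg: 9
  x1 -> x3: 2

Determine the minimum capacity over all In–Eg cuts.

Augment In→x1→x3→Eg: bottleneck 2, flow now 2.
Augment In→x1→x4→Eg: bottleneck 5, flow now 7.
Augment In→x2→x3→Eg: bottleneck 7, flow now 14.
No augmenting path remains; maximum flow = 14.
By max-flow min-cut, the minimum cut capacity equals the max flow.
In the residual graph, reachable from In: {In, x1, x2, x3}.
Min-cut edges: x1→x4 (5), x3→Eg (9); capacity 5 + 9 = 14.

14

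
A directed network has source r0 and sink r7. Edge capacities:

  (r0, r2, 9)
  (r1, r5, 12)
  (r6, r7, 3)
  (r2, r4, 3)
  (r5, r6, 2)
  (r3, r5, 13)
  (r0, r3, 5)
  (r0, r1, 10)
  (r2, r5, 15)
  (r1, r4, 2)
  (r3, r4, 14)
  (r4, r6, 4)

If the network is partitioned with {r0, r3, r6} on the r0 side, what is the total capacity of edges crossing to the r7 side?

49

Edges leaving {r0, r3, r6}: r0→r1 (10), r0→r2 (9), r3→r4 (14), r3→r5 (13), r6→r7 (3).
Cut capacity = 10 + 9 + 14 + 13 + 3 = 49.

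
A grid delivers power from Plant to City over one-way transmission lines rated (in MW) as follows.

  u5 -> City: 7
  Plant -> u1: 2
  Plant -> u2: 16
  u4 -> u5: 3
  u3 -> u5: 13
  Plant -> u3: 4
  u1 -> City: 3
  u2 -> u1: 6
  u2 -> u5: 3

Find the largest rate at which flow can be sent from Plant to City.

10

Augment Plant→u1→City: bottleneck 2, flow now 2.
Augment Plant→u2→u1→City: bottleneck 1, flow now 3.
Augment Plant→u2→u5→City: bottleneck 3, flow now 6.
Augment Plant→u3→u5→City: bottleneck 4, flow now 10.
No augmenting path remains; maximum flow = 10.
In the residual graph, reachable from Plant: {Plant, u1, u2}.
Min-cut edges: Plant→u3 (4), u1→City (3), u2→u5 (3); capacity 4 + 3 + 3 = 10.
This cut is saturated, so no flow can exceed 10.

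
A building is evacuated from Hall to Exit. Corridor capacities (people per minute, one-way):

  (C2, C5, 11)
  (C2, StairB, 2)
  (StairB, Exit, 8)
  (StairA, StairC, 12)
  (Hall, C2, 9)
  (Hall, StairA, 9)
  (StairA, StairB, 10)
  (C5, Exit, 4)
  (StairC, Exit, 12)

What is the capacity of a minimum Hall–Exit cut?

15

Augment Hall→C2→StairB→Exit: bottleneck 2, flow now 2.
Augment Hall→C2→C5→Exit: bottleneck 4, flow now 6.
Augment Hall→StairA→StairC→Exit: bottleneck 9, flow now 15.
No augmenting path remains; maximum flow = 15.
By max-flow min-cut, the minimum cut capacity equals the max flow.
In the residual graph, reachable from Hall: {Hall, C2, C5}.
Min-cut edges: Hall→StairA (9), C2→StairB (2), C5→Exit (4); capacity 9 + 2 + 4 = 15.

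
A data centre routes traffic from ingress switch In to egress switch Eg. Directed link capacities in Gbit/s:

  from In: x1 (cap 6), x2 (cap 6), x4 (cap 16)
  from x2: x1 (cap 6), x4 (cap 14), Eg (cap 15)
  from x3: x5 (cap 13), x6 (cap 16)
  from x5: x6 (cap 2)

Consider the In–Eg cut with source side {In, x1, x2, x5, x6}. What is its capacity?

45

Edges leaving {In, x1, x2, x5, x6}: In→x4 (16), x2→x4 (14), x2→Eg (15).
Cut capacity = 16 + 14 + 15 = 45.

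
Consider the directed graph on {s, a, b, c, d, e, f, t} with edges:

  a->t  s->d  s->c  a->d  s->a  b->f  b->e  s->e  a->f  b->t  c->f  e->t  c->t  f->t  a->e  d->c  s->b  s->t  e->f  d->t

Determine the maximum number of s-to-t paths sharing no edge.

Assign every edge capacity 1; by Menger, the answer equals the max flow.
Path s→t (+1); total 1.
Path s→a→t (+1); total 2.
Path s→b→t (+1); total 3.
Path s→c→t (+1); total 4.
Path s→d→t (+1); total 5.
Path s→e→t (+1); total 6.
No residual s→t path; max flow = 6.
Certifying cut of size 6: {s→a, s→b, s→c, s→d, s→e, s→t}.

6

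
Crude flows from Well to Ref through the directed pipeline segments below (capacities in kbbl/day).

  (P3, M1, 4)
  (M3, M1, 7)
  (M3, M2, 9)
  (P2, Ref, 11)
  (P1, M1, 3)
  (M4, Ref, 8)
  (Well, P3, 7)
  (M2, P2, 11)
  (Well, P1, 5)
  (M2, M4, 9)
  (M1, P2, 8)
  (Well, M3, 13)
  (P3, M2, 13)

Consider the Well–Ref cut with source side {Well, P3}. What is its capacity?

Edges leaving {Well, P3}: Well→P1 (5), Well→M3 (13), P3→M2 (13), P3→M1 (4).
Cut capacity = 5 + 13 + 13 + 4 = 35.

35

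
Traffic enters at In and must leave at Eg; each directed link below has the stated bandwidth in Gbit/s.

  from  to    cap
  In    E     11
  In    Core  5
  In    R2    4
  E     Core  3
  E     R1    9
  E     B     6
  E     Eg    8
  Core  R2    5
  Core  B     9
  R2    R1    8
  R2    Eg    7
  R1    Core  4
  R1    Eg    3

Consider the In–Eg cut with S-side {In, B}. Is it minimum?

No — its capacity is 20, but the minimum cut has capacity 18.

Given cut capacity: 11 + 5 + 4 = 20.
Augment In→E→Eg: bottleneck 8, flow now 8.
Augment In→R2→Eg: bottleneck 4, flow now 12.
Augment In→E→R1→Eg: bottleneck 3, flow now 15.
Augment In→Core→R2→Eg: bottleneck 3, flow now 18.
No augmenting path remains; maximum flow = 18.
In the residual graph, reachable from In: {In, E, Core, R2, R1, B}.
Min-cut edges: E→Eg (8), R2→Eg (7), R1→Eg (3); capacity 8 + 7 + 3 = 18.
Cut capacity 20 exceeds the max flow 18, so it is not minimum.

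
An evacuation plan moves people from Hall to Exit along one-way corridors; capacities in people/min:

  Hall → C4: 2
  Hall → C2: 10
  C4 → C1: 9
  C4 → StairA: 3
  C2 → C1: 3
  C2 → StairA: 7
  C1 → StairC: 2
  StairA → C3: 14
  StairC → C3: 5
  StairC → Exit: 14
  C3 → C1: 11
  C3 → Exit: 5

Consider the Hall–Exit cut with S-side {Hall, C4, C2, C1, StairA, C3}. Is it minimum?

Yes — it is a minimum cut (capacity 7).

Given cut capacity: 2 + 5 = 7.
Augment Hall→C4→C1→StairC→Exit: bottleneck 2, flow now 2.
Augment Hall→C2→StairA→C3→Exit: bottleneck 5, flow now 7.
No augmenting path remains; maximum flow = 7.
Cut capacity 7 equals the max flow, so it is a minimum cut.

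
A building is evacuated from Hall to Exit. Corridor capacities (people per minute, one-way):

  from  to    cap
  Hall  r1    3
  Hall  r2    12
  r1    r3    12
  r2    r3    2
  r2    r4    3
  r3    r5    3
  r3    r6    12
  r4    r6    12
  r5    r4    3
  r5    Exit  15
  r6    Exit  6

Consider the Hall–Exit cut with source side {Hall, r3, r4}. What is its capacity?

42

Edges leaving {Hall, r3, r4}: Hall→r1 (3), Hall→r2 (12), r3→r5 (3), r3→r6 (12), r4→r6 (12).
Cut capacity = 3 + 12 + 3 + 12 + 12 = 42.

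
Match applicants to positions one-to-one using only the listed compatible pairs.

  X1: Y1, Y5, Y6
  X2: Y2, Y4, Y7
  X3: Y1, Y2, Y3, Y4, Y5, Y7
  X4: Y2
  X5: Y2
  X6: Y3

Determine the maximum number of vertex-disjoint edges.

5

Unit-capacity flow: source→left, listed edges, right→sink; max matching = max flow.
Augmenting path X1→Y1 (+1); matched 1.
Augmenting path X2→Y2 (+1); matched 2.
Augmenting path X3→Y3 (+1); matched 3.
Augmenting path X4→Y2→X2→Y4 (+1); matched 4.
Augmenting path X6→Y3→X3→Y5 (+1); matched 5.
No augmenting path remains; maximum matching = 5.
König certificate: {X1, X2, X3, X6, Y2} is a vertex cover of size 5 (every listed pair touches it), so no matching can be larger.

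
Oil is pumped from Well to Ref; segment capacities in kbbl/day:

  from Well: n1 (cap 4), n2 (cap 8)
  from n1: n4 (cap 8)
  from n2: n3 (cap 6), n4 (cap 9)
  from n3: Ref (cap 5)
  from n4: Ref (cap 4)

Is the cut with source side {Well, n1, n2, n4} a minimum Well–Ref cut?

Given cut capacity: 6 + 4 = 10.
Augment Well→n1→n4→Ref: bottleneck 4, flow now 4.
Augment Well→n2→n3→Ref: bottleneck 5, flow now 9.
No augmenting path remains; maximum flow = 9.
In the residual graph, reachable from Well: {Well, n1, n2, n3, n4}.
Min-cut edges: n3→Ref (5), n4→Ref (4); capacity 5 + 4 = 9.
Cut capacity 10 exceeds the max flow 9, so it is not minimum.

No — its capacity is 10, but the minimum cut has capacity 9.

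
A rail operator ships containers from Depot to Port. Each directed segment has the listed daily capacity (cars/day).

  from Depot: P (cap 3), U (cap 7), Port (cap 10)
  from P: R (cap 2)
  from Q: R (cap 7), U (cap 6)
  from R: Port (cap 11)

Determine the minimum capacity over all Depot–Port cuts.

12

Augment Depot→Port: bottleneck 10, flow now 10.
Augment Depot→P→R→Port: bottleneck 2, flow now 12.
No augmenting path remains; maximum flow = 12.
By max-flow min-cut, the minimum cut capacity equals the max flow.
In the residual graph, reachable from Depot: {Depot, P, U}.
Min-cut edges: Depot→Port (10), P→R (2); capacity 10 + 2 = 12.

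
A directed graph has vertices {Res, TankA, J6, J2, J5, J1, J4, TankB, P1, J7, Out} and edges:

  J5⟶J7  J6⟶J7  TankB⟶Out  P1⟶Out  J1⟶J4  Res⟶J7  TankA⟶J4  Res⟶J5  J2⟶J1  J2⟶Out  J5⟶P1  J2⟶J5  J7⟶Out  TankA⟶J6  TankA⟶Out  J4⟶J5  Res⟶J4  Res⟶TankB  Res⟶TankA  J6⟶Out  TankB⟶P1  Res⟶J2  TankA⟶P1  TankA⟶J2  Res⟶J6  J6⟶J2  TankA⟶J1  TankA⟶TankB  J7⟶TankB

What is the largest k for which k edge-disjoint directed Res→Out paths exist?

Assign every edge capacity 1; by Menger, the answer equals the max flow.
Path Res→TankA→Out (+1); total 1.
Path Res→J6→Out (+1); total 2.
Path Res→J2→Out (+1); total 3.
Path Res→TankB→Out (+1); total 4.
Path Res→J7→Out (+1); total 5.
Path Res→J5→P1→Out (+1); total 6.
No residual Res→Out path; max flow = 6.
Certifying cut of size 6: {J7→Out, P1→Out, Res→J2, Res→J6, Res→TankA, TankB→Out}.

6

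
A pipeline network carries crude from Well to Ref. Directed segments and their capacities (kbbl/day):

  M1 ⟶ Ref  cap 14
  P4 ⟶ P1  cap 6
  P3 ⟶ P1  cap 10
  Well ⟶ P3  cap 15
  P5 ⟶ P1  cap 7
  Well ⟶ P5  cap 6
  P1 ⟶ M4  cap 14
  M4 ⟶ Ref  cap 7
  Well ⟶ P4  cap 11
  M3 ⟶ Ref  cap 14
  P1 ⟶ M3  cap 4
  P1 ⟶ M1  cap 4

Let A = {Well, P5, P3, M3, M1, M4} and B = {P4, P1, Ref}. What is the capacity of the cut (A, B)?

Edges leaving {Well, P5, P3, M3, M1, M4}: Well→P4 (11), P5→P1 (7), P3→P1 (10), M3→Ref (14), M1→Ref (14), M4→Ref (7).
Cut capacity = 11 + 7 + 10 + 14 + 14 + 7 = 63.

63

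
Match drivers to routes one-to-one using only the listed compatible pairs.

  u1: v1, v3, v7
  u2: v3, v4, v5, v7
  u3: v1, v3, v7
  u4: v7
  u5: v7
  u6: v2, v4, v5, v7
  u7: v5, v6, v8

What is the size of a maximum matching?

6

Unit-capacity flow: source→left, listed edges, right→sink; max matching = max flow.
Augmenting path u1→v1 (+1); matched 1.
Augmenting path u2→v3 (+1); matched 2.
Augmenting path u3→v7 (+1); matched 3.
Augmenting path u6→v2 (+1); matched 4.
Augmenting path u7→v5 (+1); matched 5.
Augmenting path u4→v7→u3→v3→u2→v4 (+1); matched 6.
No augmenting path remains; maximum matching = 6.
König certificate: {u1, u2, u3, u6, u7, v7} is a vertex cover of size 6 (every listed pair touches it), so no matching can be larger.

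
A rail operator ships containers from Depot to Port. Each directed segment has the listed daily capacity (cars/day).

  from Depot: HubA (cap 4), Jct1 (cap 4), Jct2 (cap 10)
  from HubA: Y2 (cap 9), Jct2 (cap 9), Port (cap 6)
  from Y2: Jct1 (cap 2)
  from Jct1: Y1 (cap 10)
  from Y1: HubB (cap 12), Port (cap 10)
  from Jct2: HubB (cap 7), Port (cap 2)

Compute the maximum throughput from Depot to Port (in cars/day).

10

Augment Depot→HubA→Port: bottleneck 4, flow now 4.
Augment Depot→Jct2→Port: bottleneck 2, flow now 6.
Augment Depot→Jct1→Y1→Port: bottleneck 4, flow now 10.
No augmenting path remains; maximum flow = 10.
In the residual graph, reachable from Depot: {Depot, Jct2, HubB}.
Min-cut edges: Depot→HubA (4), Depot→Jct1 (4), Jct2→Port (2); capacity 4 + 4 + 2 = 10.
This cut is saturated, so no flow can exceed 10.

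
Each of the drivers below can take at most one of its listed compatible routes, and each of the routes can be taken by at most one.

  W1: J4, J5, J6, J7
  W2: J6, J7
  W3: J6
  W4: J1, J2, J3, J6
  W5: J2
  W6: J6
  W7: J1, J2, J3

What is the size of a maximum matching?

6

Unit-capacity flow: source→left, listed edges, right→sink; max matching = max flow.
Augmenting path W1→J4 (+1); matched 1.
Augmenting path W2→J6 (+1); matched 2.
Augmenting path W4→J1 (+1); matched 3.
Augmenting path W5→J2 (+1); matched 4.
Augmenting path W7→J3 (+1); matched 5.
Augmenting path W3→J6→W2→J7 (+1); matched 6.
No augmenting path remains; maximum matching = 6.
König certificate: {W1, W2, W4, W5, W7, J6} is a vertex cover of size 6 (every listed pair touches it), so no matching can be larger.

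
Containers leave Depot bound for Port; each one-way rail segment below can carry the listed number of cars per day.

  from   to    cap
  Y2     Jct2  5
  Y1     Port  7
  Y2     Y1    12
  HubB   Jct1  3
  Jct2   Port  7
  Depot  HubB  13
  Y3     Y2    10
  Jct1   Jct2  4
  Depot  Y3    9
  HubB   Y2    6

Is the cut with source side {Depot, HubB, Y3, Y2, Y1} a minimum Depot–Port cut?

Given cut capacity: 3 + 5 + 7 = 15.
Augment Depot→HubB→Jct1→Jct2→Port: bottleneck 3, flow now 3.
Augment Depot→HubB→Y2→Jct2→Port: bottleneck 4, flow now 7.
Augment Depot→HubB→Y2→Y1→Port: bottleneck 2, flow now 9.
Augment Depot→Y3→Y2→Y1→Port: bottleneck 5, flow now 14.
No augmenting path remains; maximum flow = 14.
In the residual graph, reachable from Depot: {Depot, HubB, Y3, Jct1, Y2, Jct2, Y1}.
Min-cut edges: Jct2→Port (7), Y1→Port (7); capacity 7 + 7 = 14.
Cut capacity 15 exceeds the max flow 14, so it is not minimum.

No — its capacity is 15, but the minimum cut has capacity 14.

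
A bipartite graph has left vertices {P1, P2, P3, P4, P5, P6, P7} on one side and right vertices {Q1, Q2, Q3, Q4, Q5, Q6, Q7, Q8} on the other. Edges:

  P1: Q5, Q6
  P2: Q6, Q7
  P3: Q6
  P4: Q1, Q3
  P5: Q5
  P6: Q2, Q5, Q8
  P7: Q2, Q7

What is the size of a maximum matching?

Unit-capacity flow: source→left, listed edges, right→sink; max matching = max flow.
Augmenting path P1→Q5 (+1); matched 1.
Augmenting path P2→Q6 (+1); matched 2.
Augmenting path P4→Q1 (+1); matched 3.
Augmenting path P6→Q2 (+1); matched 4.
Augmenting path P7→Q7 (+1); matched 5.
Augmenting path P3→Q6→P2→Q7→P7→Q2→P6→Q8 (+1); matched 6.
No augmenting path remains; maximum matching = 6.
König certificate: {P2, P4, P6, P7, Q5, Q6} is a vertex cover of size 6 (every listed pair touches it), so no matching can be larger.

6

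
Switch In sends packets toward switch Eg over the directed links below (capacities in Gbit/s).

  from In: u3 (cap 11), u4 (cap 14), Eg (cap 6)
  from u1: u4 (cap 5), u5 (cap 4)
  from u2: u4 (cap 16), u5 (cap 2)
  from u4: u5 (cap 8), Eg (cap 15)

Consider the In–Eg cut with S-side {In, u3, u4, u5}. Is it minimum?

No — its capacity is 21, but the minimum cut has capacity 20.

Given cut capacity: 6 + 15 = 21.
Augment In→Eg: bottleneck 6, flow now 6.
Augment In→u4→Eg: bottleneck 14, flow now 20.
No augmenting path remains; maximum flow = 20.
In the residual graph, reachable from In: {In, u3}.
Min-cut edges: In→u4 (14), In→Eg (6); capacity 14 + 6 = 20.
Cut capacity 21 exceeds the max flow 20, so it is not minimum.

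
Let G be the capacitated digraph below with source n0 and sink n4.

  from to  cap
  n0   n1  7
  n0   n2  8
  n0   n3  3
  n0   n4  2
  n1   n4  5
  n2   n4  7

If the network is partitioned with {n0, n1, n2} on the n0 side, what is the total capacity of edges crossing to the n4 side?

Edges leaving {n0, n1, n2}: n0→n3 (3), n0→n4 (2), n1→n4 (5), n2→n4 (7).
Cut capacity = 3 + 2 + 5 + 7 = 17.

17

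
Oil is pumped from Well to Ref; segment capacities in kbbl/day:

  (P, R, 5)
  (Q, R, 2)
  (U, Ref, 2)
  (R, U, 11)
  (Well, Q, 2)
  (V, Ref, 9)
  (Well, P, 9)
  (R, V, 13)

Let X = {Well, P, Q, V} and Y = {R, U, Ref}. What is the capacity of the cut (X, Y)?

16

Edges leaving {Well, P, Q, V}: P→R (5), Q→R (2), V→Ref (9).
Cut capacity = 5 + 2 + 9 = 16.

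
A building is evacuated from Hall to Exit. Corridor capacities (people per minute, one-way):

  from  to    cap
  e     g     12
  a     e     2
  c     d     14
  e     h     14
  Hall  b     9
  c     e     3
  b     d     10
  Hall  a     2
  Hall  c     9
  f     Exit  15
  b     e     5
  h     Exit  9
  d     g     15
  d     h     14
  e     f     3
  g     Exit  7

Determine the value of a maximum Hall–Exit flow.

Augment Hall→a→e→f→Exit: bottleneck 2, flow now 2.
Augment Hall→b→d→g→Exit: bottleneck 7, flow now 9.
Augment Hall→b→d→h→Exit: bottleneck 2, flow now 11.
Augment Hall→c→d→h→Exit: bottleneck 7, flow now 18.
Augment Hall→c→e→f→Exit: bottleneck 1, flow now 19.
No augmenting path remains; maximum flow = 19.
In the residual graph, reachable from Hall: {Hall, a, b, c, d, e, g, h}.
Min-cut edges: e→f (3), g→Exit (7), h→Exit (9); capacity 3 + 7 + 9 = 19.
This cut is saturated, so no flow can exceed 19.

19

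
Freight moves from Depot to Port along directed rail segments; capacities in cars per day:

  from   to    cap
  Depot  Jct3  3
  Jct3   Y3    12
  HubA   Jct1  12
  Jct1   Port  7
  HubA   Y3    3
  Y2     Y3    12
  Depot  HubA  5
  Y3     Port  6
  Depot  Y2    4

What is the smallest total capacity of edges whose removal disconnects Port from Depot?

Augment Depot→HubA→Jct1→Port: bottleneck 5, flow now 5.
Augment Depot→Y2→Y3→Port: bottleneck 4, flow now 9.
Augment Depot→Jct3→Y3→Port: bottleneck 2, flow now 11.
No augmenting path remains; maximum flow = 11.
By max-flow min-cut, the minimum cut capacity equals the max flow.
In the residual graph, reachable from Depot: {Depot, Y2, Jct3, Y3}.
Min-cut edges: Depot→HubA (5), Y3→Port (6); capacity 5 + 6 = 11.

11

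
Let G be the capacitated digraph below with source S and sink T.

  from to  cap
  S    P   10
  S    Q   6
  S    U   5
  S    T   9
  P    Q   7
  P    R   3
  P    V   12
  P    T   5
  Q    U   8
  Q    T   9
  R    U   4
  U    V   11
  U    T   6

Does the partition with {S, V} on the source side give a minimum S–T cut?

No — its capacity is 30, but the minimum cut has capacity 29.

Given cut capacity: 10 + 6 + 5 + 9 = 30.
Augment S→T: bottleneck 9, flow now 9.
Augment S→P→T: bottleneck 5, flow now 14.
Augment S→Q→T: bottleneck 6, flow now 20.
Augment S→U→T: bottleneck 5, flow now 25.
Augment S→P→Q→T: bottleneck 3, flow now 28.
Augment S→P→Q→U→T: bottleneck 1, flow now 29.
No augmenting path remains; maximum flow = 29.
In the residual graph, reachable from S: {S, P, Q, R, U, V}.
Min-cut edges: S→T (9), P→T (5), Q→T (9), U→T (6); capacity 9 + 5 + 9 + 6 = 29.
Cut capacity 30 exceeds the max flow 29, so it is not minimum.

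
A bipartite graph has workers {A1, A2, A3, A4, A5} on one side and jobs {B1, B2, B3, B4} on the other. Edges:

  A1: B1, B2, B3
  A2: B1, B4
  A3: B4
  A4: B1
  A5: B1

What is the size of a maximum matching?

3

Unit-capacity flow: source→left, listed edges, right→sink; max matching = max flow.
Augmenting path A1→B1 (+1); matched 1.
Augmenting path A2→B4 (+1); matched 2.
Augmenting path A4→B1→A1→B2 (+1); matched 3.
No augmenting path remains; maximum matching = 3.
König certificate: {A1, B1, B4} is a vertex cover of size 3 (every listed pair touches it), so no matching can be larger.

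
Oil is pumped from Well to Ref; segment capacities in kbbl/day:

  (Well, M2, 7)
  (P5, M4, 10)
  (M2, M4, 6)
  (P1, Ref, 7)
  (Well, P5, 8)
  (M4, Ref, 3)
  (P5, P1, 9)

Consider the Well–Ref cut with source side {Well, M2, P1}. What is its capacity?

Edges leaving {Well, M2, P1}: Well→P5 (8), M2→M4 (6), P1→Ref (7).
Cut capacity = 8 + 6 + 7 = 21.

21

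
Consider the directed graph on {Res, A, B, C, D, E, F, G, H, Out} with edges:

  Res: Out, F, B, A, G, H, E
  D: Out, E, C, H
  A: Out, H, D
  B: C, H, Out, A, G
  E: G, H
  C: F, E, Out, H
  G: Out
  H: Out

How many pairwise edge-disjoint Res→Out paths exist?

Assign every edge capacity 1; by Menger, the answer equals the max flow.
Path Res→Out (+1); total 1.
Path Res→A→Out (+1); total 2.
Path Res→B→Out (+1); total 3.
Path Res→G→Out (+1); total 4.
Path Res→H→Out (+1); total 5.
No residual Res→Out path; max flow = 5.
Certifying cut of size 5: {G→Out, H→Out, Res→A, Res→B, Res→Out}.

5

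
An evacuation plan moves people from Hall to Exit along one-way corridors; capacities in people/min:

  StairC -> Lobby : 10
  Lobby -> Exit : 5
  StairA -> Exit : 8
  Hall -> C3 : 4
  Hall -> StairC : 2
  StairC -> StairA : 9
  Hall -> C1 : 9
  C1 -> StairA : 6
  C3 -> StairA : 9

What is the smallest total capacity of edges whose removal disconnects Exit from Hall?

Augment Hall→C3→StairA→Exit: bottleneck 4, flow now 4.
Augment Hall→C1→StairA→Exit: bottleneck 4, flow now 8.
Augment Hall→StairC→Lobby→Exit: bottleneck 2, flow now 10.
No augmenting path remains; maximum flow = 10.
By max-flow min-cut, the minimum cut capacity equals the max flow.
In the residual graph, reachable from Hall: {Hall, C3, C1, StairA}.
Min-cut edges: Hall→StairC (2), StairA→Exit (8); capacity 2 + 8 = 10.

10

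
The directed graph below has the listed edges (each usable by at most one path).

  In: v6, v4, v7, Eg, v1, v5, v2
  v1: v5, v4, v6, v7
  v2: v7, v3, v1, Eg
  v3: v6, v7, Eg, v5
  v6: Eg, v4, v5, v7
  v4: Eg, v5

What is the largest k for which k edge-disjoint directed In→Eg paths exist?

4

Assign every edge capacity 1; by Menger, the answer equals the max flow.
Path In→Eg (+1); total 1.
Path In→v2→Eg (+1); total 2.
Path In→v4→Eg (+1); total 3.
Path In→v6→Eg (+1); total 4.
No residual In→Eg path; max flow = 4.
Certifying cut of size 4: {In→Eg, In→v2, v4→Eg, v6→Eg}.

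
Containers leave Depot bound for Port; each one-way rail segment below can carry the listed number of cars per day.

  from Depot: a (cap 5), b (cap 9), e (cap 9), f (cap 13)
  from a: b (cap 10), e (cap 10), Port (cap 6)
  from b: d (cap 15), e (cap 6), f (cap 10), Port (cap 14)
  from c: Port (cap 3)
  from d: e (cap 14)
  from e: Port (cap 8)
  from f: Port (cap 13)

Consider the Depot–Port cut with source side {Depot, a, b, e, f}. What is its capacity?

Edges leaving {Depot, a, b, e, f}: a→Port (6), b→d (15), b→Port (14), e→Port (8), f→Port (13).
Cut capacity = 6 + 15 + 14 + 8 + 13 = 56.

56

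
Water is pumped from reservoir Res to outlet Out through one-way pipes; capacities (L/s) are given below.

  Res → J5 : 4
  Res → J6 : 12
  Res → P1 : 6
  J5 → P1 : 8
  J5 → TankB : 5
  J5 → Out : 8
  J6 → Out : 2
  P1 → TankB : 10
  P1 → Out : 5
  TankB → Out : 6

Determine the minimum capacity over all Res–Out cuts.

12

Augment Res→J5→Out: bottleneck 4, flow now 4.
Augment Res→J6→Out: bottleneck 2, flow now 6.
Augment Res→P1→Out: bottleneck 5, flow now 11.
Augment Res→P1→TankB→Out: bottleneck 1, flow now 12.
No augmenting path remains; maximum flow = 12.
By max-flow min-cut, the minimum cut capacity equals the max flow.
In the residual graph, reachable from Res: {Res, J6}.
Min-cut edges: Res→J5 (4), Res→P1 (6), J6→Out (2); capacity 4 + 6 + 2 = 12.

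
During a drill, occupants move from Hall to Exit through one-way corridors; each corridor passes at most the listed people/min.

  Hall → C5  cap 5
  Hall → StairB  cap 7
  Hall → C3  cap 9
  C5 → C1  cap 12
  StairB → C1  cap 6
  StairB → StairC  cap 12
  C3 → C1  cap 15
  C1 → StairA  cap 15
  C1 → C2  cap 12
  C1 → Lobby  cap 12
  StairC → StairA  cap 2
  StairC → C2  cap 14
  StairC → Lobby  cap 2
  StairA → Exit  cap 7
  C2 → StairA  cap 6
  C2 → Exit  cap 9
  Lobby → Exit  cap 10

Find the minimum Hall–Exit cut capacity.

Augment Hall→C5→C1→StairA→Exit: bottleneck 5, flow now 5.
Augment Hall→StairB→C1→StairA→Exit: bottleneck 2, flow now 7.
Augment Hall→StairB→C1→C2→Exit: bottleneck 4, flow now 11.
Augment Hall→StairB→StairC→C2→Exit: bottleneck 1, flow now 12.
Augment Hall→C3→C1→C2→Exit: bottleneck 4, flow now 16.
Augment Hall→C3→C1→Lobby→Exit: bottleneck 5, flow now 21.
No augmenting path remains; maximum flow = 21.
By max-flow min-cut, the minimum cut capacity equals the max flow.
In the residual graph, reachable from Hall: {Hall}.
Min-cut edges: Hall→C5 (5), Hall→StairB (7), Hall→C3 (9); capacity 5 + 7 + 9 = 21.

21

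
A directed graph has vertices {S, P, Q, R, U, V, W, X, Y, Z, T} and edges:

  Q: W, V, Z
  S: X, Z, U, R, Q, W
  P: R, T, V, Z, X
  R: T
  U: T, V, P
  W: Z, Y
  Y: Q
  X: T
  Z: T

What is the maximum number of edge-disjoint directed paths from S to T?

Assign every edge capacity 1; by Menger, the answer equals the max flow.
Path S→R→T (+1); total 1.
Path S→U→T (+1); total 2.
Path S→X→T (+1); total 3.
Path S→Z→T (+1); total 4.
No residual S→T path; max flow = 4.
Certifying cut of size 4: {S→R, S→U, S→X, Z→T}.

4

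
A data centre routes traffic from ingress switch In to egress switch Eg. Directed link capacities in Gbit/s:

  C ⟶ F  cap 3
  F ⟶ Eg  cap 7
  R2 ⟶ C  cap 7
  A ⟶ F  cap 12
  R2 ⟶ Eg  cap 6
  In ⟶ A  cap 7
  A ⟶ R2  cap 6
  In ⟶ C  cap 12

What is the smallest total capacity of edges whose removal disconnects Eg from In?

10

Augment In→A→R2→Eg: bottleneck 6, flow now 6.
Augment In→A→F→Eg: bottleneck 1, flow now 7.
Augment In→C→F→Eg: bottleneck 3, flow now 10.
No augmenting path remains; maximum flow = 10.
By max-flow min-cut, the minimum cut capacity equals the max flow.
In the residual graph, reachable from In: {In, C}.
Min-cut edges: In→A (7), C→F (3); capacity 7 + 3 = 10.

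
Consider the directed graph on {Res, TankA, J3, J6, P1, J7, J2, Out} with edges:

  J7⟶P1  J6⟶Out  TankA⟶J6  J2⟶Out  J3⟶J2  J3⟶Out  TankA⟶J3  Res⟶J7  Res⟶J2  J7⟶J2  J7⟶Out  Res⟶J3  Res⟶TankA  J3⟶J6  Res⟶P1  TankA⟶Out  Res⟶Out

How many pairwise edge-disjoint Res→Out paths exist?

Assign every edge capacity 1; by Menger, the answer equals the max flow.
Path Res→Out (+1); total 1.
Path Res→TankA→Out (+1); total 2.
Path Res→J3→Out (+1); total 3.
Path Res→J7→Out (+1); total 4.
Path Res→J2→Out (+1); total 5.
No residual Res→Out path; max flow = 5.
Certifying cut of size 5: {Res→J2, Res→J3, Res→J7, Res→Out, Res→TankA}.

5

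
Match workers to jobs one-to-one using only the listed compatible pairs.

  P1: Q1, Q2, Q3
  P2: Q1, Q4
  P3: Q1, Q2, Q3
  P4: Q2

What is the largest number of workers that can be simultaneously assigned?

4

Unit-capacity flow: source→left, listed edges, right→sink; max matching = max flow.
Augmenting path P1→Q1 (+1); matched 1.
Augmenting path P2→Q4 (+1); matched 2.
Augmenting path P3→Q2 (+1); matched 3.
Augmenting path P4→Q2→P3→Q3 (+1); matched 4.
No augmenting path remains; maximum matching = 4.
König certificate: {P1, P2, P3, P4} is a vertex cover of size 4 (every listed pair touches it), so no matching can be larger.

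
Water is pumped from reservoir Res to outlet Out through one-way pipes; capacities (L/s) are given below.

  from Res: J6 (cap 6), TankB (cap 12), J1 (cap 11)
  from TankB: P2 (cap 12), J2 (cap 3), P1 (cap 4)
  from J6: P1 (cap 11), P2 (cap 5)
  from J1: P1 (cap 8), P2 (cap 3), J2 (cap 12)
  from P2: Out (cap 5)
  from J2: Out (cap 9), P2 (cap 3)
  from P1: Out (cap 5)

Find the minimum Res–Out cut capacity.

19

Augment Res→TankB→P2→Out: bottleneck 5, flow now 5.
Augment Res→TankB→J2→Out: bottleneck 3, flow now 8.
Augment Res→TankB→P1→Out: bottleneck 4, flow now 12.
Augment Res→J6→P1→Out: bottleneck 1, flow now 13.
Augment Res→J1→J2→Out: bottleneck 6, flow now 19.
No augmenting path remains; maximum flow = 19.
By max-flow min-cut, the minimum cut capacity equals the max flow.
In the residual graph, reachable from Res: {Res, TankB, J6, J1, P2, J2, P1}.
Min-cut edges: P2→Out (5), J2→Out (9), P1→Out (5); capacity 5 + 9 + 5 = 19.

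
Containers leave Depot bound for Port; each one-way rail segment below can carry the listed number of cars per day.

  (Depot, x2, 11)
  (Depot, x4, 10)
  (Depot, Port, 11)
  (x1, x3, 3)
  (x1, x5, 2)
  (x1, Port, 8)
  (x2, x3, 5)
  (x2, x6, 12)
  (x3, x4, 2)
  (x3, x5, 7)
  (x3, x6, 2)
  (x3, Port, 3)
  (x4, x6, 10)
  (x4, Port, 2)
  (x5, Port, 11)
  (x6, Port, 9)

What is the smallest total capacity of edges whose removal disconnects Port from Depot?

27

Augment Depot→Port: bottleneck 11, flow now 11.
Augment Depot→x4→Port: bottleneck 2, flow now 13.
Augment Depot→x2→x3→Port: bottleneck 3, flow now 16.
Augment Depot→x2→x6→Port: bottleneck 8, flow now 24.
Augment Depot→x4→x6→Port: bottleneck 1, flow now 25.
Augment Depot→x4→x6→x2→x3→x5→Port: bottleneck 2, flow now 27. (uses reverse residual edge)
No augmenting path remains; maximum flow = 27.
By max-flow min-cut, the minimum cut capacity equals the max flow.
In the residual graph, reachable from Depot: {Depot, x2, x4, x6}.
Min-cut edges: Depot→Port (11), x2→x3 (5), x4→Port (2), x6→Port (9); capacity 11 + 5 + 2 + 9 = 27.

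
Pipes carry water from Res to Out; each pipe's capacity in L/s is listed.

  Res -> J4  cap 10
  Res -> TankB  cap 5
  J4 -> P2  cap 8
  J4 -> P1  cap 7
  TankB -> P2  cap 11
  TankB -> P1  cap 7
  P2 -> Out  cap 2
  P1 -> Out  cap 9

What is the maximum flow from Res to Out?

11

Augment Res→J4→P2→Out: bottleneck 2, flow now 2.
Augment Res→J4→P1→Out: bottleneck 7, flow now 9.
Augment Res→TankB→P1→Out: bottleneck 2, flow now 11.
No augmenting path remains; maximum flow = 11.
In the residual graph, reachable from Res: {Res, J4, TankB, P2, P1}.
Min-cut edges: P2→Out (2), P1→Out (9); capacity 2 + 9 = 11.
This cut is saturated, so no flow can exceed 11.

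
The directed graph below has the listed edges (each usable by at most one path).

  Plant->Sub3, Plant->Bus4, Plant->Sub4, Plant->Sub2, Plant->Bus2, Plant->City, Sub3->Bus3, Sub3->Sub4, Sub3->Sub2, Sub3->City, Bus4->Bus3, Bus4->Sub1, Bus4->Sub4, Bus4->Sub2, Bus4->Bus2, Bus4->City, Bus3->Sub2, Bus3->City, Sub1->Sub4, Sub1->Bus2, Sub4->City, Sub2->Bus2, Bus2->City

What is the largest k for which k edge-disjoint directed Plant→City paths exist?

5

Assign every edge capacity 1; by Menger, the answer equals the max flow.
Path Plant→City (+1); total 1.
Path Plant→Sub3→City (+1); total 2.
Path Plant→Bus4→City (+1); total 3.
Path Plant→Sub4→City (+1); total 4.
Path Plant→Bus2→City (+1); total 5.
No residual Plant→City path; max flow = 5.
Certifying cut of size 5: {Bus2→City, Plant→Bus4, Plant→City, Plant→Sub3, Plant→Sub4}.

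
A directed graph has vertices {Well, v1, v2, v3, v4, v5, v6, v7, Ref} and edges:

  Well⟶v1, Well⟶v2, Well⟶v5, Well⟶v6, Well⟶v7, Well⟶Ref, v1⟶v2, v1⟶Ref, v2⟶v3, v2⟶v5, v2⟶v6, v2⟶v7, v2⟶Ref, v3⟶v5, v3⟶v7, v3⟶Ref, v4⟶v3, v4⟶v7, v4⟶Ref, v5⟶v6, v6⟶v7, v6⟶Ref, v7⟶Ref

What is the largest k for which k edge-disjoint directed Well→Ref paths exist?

Assign every edge capacity 1; by Menger, the answer equals the max flow.
Path Well→Ref (+1); total 1.
Path Well→v1→Ref (+1); total 2.
Path Well→v2→Ref (+1); total 3.
Path Well→v6→Ref (+1); total 4.
Path Well→v7→Ref (+1); total 5.
No residual Well→Ref path; max flow = 5.
Certifying cut of size 5: {Well→Ref, Well→v1, Well→v2, v6→Ref, v7→Ref}.

5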